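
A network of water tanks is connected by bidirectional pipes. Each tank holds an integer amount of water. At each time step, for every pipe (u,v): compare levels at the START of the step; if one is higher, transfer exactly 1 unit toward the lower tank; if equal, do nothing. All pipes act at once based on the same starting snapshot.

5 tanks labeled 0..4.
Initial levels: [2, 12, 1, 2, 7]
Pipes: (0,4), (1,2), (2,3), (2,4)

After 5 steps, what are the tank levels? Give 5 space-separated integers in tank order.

Step 1: flows [4->0,1->2,3->2,4->2] -> levels [3 11 4 1 5]
Step 2: flows [4->0,1->2,2->3,4->2] -> levels [4 10 5 2 3]
Step 3: flows [0->4,1->2,2->3,2->4] -> levels [3 9 4 3 5]
Step 4: flows [4->0,1->2,2->3,4->2] -> levels [4 8 5 4 3]
Step 5: flows [0->4,1->2,2->3,2->4] -> levels [3 7 4 5 5]

Answer: 3 7 4 5 5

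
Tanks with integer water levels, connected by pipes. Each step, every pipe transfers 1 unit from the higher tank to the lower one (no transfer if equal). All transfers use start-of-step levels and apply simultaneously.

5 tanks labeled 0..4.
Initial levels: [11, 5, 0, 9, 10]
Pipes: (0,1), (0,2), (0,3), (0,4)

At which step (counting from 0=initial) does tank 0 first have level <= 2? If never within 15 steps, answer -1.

Answer: -1

Derivation:
Step 1: flows [0->1,0->2,0->3,0->4] -> levels [7 6 1 10 11]
Step 2: flows [0->1,0->2,3->0,4->0] -> levels [7 7 2 9 10]
Step 3: flows [0=1,0->2,3->0,4->0] -> levels [8 7 3 8 9]
Step 4: flows [0->1,0->2,0=3,4->0] -> levels [7 8 4 8 8]
Step 5: flows [1->0,0->2,3->0,4->0] -> levels [9 7 5 7 7]
Step 6: flows [0->1,0->2,0->3,0->4] -> levels [5 8 6 8 8]
Step 7: flows [1->0,2->0,3->0,4->0] -> levels [9 7 5 7 7]
  -> period-2 cycle (repeats step 5); tank 0 never drops to <=2
Tank 0 never reaches <=2 within 15 steps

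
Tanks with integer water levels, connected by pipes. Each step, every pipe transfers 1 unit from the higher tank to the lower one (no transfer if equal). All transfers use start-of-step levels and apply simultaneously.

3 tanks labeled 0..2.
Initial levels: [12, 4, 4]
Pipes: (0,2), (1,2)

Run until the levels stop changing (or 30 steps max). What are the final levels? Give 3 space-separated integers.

Step 1: flows [0->2,1=2] -> levels [11 4 5]
Step 2: flows [0->2,2->1] -> levels [10 5 5]
Step 3: flows [0->2,1=2] -> levels [9 5 6]
Step 4: flows [0->2,2->1] -> levels [8 6 6]
Step 5: flows [0->2,1=2] -> levels [7 6 7]
Step 6: flows [0=2,2->1] -> levels [7 7 6]
Step 7: flows [0->2,1->2] -> levels [6 6 8]
Step 8: flows [2->0,2->1] -> levels [7 7 6]
  -> period-2 cycle: step 8 state = step 6 state; never stabilizes
  -> state at step 30: (30-6) mod 2 = 0, same as step 6 -> [7 7 6]

Answer: 7 7 6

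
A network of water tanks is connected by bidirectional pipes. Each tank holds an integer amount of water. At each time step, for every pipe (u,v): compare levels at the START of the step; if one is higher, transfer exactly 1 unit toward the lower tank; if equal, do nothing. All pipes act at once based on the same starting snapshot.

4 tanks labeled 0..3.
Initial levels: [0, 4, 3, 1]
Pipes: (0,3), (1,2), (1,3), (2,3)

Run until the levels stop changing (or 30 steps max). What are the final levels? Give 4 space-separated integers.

Answer: 2 3 1 2

Derivation:
Step 1: flows [3->0,1->2,1->3,2->3] -> levels [1 2 3 2]
Step 2: flows [3->0,2->1,1=3,2->3] -> levels [2 3 1 2]
Step 3: flows [0=3,1->2,1->3,3->2] -> levels [2 1 3 2]
Step 4: flows [0=3,2->1,3->1,2->3] -> levels [2 3 1 2]
  -> period-2 cycle: step 4 state = step 2 state; never stabilizes
  -> state at step 30: (30-2) mod 2 = 0, same as step 2 -> [2 3 1 2]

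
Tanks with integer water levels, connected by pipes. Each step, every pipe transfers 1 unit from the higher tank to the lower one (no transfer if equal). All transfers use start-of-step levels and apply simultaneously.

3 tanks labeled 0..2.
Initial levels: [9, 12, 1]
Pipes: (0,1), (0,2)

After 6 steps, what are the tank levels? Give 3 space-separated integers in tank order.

Step 1: flows [1->0,0->2] -> levels [9 11 2]
Step 2: flows [1->0,0->2] -> levels [9 10 3]
Step 3: flows [1->0,0->2] -> levels [9 9 4]
Step 4: flows [0=1,0->2] -> levels [8 9 5]
Step 5: flows [1->0,0->2] -> levels [8 8 6]
Step 6: flows [0=1,0->2] -> levels [7 8 7]

Answer: 7 8 7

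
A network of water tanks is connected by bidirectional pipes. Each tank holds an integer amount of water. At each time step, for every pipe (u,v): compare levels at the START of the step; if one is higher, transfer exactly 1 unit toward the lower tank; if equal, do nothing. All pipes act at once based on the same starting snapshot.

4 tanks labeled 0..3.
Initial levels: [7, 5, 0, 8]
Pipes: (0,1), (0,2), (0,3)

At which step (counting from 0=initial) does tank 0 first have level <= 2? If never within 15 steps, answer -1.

Step 1: flows [0->1,0->2,3->0] -> levels [6 6 1 7]
Step 2: flows [0=1,0->2,3->0] -> levels [6 6 2 6]
Step 3: flows [0=1,0->2,0=3] -> levels [5 6 3 6]
Step 4: flows [1->0,0->2,3->0] -> levels [6 5 4 5]
Step 5: flows [0->1,0->2,0->3] -> levels [3 6 5 6]
Step 6: flows [1->0,2->0,3->0] -> levels [6 5 4 5]
  -> period-2 cycle (repeats step 4); tank 0 never drops to <=2
Tank 0 never reaches <=2 within 15 steps

Answer: -1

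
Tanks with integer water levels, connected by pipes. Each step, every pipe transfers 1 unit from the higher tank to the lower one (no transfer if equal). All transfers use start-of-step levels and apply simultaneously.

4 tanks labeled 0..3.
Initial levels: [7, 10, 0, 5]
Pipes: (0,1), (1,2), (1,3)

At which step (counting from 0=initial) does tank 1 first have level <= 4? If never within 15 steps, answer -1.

Answer: 4

Derivation:
Step 1: flows [1->0,1->2,1->3] -> levels [8 7 1 6]
Step 2: flows [0->1,1->2,1->3] -> levels [7 6 2 7]
Step 3: flows [0->1,1->2,3->1] -> levels [6 7 3 6]
Step 4: flows [1->0,1->2,1->3] -> levels [7 4 4 7]
Tank 1 first reaches <=4 at step 4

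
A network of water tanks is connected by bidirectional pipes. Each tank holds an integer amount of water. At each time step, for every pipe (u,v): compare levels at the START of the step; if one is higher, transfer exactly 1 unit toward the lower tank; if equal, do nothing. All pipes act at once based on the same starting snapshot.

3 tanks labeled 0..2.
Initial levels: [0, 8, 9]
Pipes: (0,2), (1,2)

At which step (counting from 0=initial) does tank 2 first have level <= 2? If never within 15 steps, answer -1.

Answer: -1

Derivation:
Step 1: flows [2->0,2->1] -> levels [1 9 7]
Step 2: flows [2->0,1->2] -> levels [2 8 7]
Step 3: flows [2->0,1->2] -> levels [3 7 7]
Step 4: flows [2->0,1=2] -> levels [4 7 6]
Step 5: flows [2->0,1->2] -> levels [5 6 6]
Step 6: flows [2->0,1=2] -> levels [6 6 5]
Step 7: flows [0->2,1->2] -> levels [5 5 7]
Step 8: flows [2->0,2->1] -> levels [6 6 5]
  -> period-2 cycle (repeats step 6); tank 2 never drops to <=2
Tank 2 never reaches <=2 within 15 steps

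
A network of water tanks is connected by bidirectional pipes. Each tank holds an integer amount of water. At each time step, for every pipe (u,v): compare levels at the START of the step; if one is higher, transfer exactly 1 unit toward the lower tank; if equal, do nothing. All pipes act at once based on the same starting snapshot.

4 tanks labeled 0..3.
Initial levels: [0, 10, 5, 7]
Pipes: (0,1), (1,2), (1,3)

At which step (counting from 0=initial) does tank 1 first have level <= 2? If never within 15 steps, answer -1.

Answer: -1

Derivation:
Step 1: flows [1->0,1->2,1->3] -> levels [1 7 6 8]
Step 2: flows [1->0,1->2,3->1] -> levels [2 6 7 7]
Step 3: flows [1->0,2->1,3->1] -> levels [3 7 6 6]
Step 4: flows [1->0,1->2,1->3] -> levels [4 4 7 7]
Step 5: flows [0=1,2->1,3->1] -> levels [4 6 6 6]
Step 6: flows [1->0,1=2,1=3] -> levels [5 5 6 6]
Step 7: flows [0=1,2->1,3->1] -> levels [5 7 5 5]
Step 8: flows [1->0,1->2,1->3] -> levels [6 4 6 6]
Step 9: flows [0->1,2->1,3->1] -> levels [5 7 5 5]
  -> period-2 cycle (repeats step 7); tank 1 never drops to <=2
Tank 1 never reaches <=2 within 15 steps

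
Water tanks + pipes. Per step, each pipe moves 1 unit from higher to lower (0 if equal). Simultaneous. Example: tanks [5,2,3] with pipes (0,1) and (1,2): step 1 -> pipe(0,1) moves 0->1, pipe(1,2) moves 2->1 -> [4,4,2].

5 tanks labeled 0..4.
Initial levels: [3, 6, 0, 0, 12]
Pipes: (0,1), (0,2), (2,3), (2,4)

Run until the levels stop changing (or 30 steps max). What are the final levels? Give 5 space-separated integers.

Step 1: flows [1->0,0->2,2=3,4->2] -> levels [3 5 2 0 11]
Step 2: flows [1->0,0->2,2->3,4->2] -> levels [3 4 3 1 10]
Step 3: flows [1->0,0=2,2->3,4->2] -> levels [4 3 3 2 9]
Step 4: flows [0->1,0->2,2->3,4->2] -> levels [2 4 4 3 8]
Step 5: flows [1->0,2->0,2->3,4->2] -> levels [4 3 3 4 7]
Step 6: flows [0->1,0->2,3->2,4->2] -> levels [2 4 6 3 6]
Step 7: flows [1->0,2->0,2->3,2=4] -> levels [4 3 4 4 6]
Step 8: flows [0->1,0=2,2=3,4->2] -> levels [3 4 5 4 5]
Step 9: flows [1->0,2->0,2->3,2=4] -> levels [5 3 3 5 5]
Step 10: flows [0->1,0->2,3->2,4->2] -> levels [3 4 6 4 4]
Step 11: flows [1->0,2->0,2->3,2->4] -> levels [5 3 3 5 5]
  -> period-2 cycle: step 11 state = step 9 state; never stabilizes
  -> state at step 30: (30-9) mod 2 = 1, same as step 10 -> [3 4 6 4 4]

Answer: 3 4 6 4 4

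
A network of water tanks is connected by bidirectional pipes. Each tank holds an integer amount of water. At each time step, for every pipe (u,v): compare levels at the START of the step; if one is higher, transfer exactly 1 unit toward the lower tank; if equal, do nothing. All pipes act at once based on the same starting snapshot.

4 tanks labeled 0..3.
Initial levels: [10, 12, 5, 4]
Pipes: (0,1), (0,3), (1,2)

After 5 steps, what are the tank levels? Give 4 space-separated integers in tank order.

Answer: 9 7 8 7

Derivation:
Step 1: flows [1->0,0->3,1->2] -> levels [10 10 6 5]
Step 2: flows [0=1,0->3,1->2] -> levels [9 9 7 6]
Step 3: flows [0=1,0->3,1->2] -> levels [8 8 8 7]
Step 4: flows [0=1,0->3,1=2] -> levels [7 8 8 8]
Step 5: flows [1->0,3->0,1=2] -> levels [9 7 8 7]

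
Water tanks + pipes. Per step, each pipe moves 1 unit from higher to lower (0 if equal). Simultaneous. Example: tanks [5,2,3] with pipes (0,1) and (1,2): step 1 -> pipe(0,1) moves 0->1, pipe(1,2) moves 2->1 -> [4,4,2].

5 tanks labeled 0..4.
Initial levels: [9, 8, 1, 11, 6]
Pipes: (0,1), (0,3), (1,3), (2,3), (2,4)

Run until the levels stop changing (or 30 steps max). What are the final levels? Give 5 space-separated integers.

Answer: 7 7 6 8 7

Derivation:
Step 1: flows [0->1,3->0,3->1,3->2,4->2] -> levels [9 10 3 8 5]
Step 2: flows [1->0,0->3,1->3,3->2,4->2] -> levels [9 8 5 9 4]
Step 3: flows [0->1,0=3,3->1,3->2,2->4] -> levels [8 10 5 7 5]
Step 4: flows [1->0,0->3,1->3,3->2,2=4] -> levels [8 8 6 8 5]
Step 5: flows [0=1,0=3,1=3,3->2,2->4] -> levels [8 8 6 7 6]
Step 6: flows [0=1,0->3,1->3,3->2,2=4] -> levels [7 7 7 8 6]
Step 7: flows [0=1,3->0,3->1,3->2,2->4] -> levels [8 8 7 5 7]
Step 8: flows [0=1,0->3,1->3,2->3,2=4] -> levels [7 7 6 8 7]
Step 9: flows [0=1,3->0,3->1,3->2,4->2] -> levels [8 8 8 5 6]
Step 10: flows [0=1,0->3,1->3,2->3,2->4] -> levels [7 7 6 8 7]
  -> period-2 cycle: step 10 state = step 8 state; never stabilizes
  -> state at step 30: (30-8) mod 2 = 0, same as step 8 -> [7 7 6 8 7]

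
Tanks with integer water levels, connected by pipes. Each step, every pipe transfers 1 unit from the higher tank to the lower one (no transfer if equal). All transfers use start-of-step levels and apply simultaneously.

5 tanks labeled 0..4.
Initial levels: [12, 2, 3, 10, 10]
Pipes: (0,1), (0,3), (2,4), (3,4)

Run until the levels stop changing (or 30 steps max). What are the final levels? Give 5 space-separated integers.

Step 1: flows [0->1,0->3,4->2,3=4] -> levels [10 3 4 11 9]
Step 2: flows [0->1,3->0,4->2,3->4] -> levels [10 4 5 9 9]
Step 3: flows [0->1,0->3,4->2,3=4] -> levels [8 5 6 10 8]
Step 4: flows [0->1,3->0,4->2,3->4] -> levels [8 6 7 8 8]
Step 5: flows [0->1,0=3,4->2,3=4] -> levels [7 7 8 8 7]
Step 6: flows [0=1,3->0,2->4,3->4] -> levels [8 7 7 6 9]
Step 7: flows [0->1,0->3,4->2,4->3] -> levels [6 8 8 8 7]
Step 8: flows [1->0,3->0,2->4,3->4] -> levels [8 7 7 6 9]
  -> period-2 cycle: step 8 state = step 6 state; never stabilizes
  -> state at step 30: (30-6) mod 2 = 0, same as step 6 -> [8 7 7 6 9]

Answer: 8 7 7 6 9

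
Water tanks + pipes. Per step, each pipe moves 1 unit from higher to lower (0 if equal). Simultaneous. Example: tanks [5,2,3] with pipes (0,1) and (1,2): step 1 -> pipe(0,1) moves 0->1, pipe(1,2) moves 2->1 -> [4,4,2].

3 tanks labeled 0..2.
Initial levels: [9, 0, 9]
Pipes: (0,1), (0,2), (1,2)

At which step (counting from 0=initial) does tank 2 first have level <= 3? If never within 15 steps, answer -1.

Answer: -1

Derivation:
Step 1: flows [0->1,0=2,2->1] -> levels [8 2 8]
Step 2: flows [0->1,0=2,2->1] -> levels [7 4 7]
Step 3: flows [0->1,0=2,2->1] -> levels [6 6 6]
Step 4: flows [0=1,0=2,1=2] -> levels [6 6 6]
  -> stable; tank 2 stays at 6 > 3
Tank 2 never reaches <=3 within 15 steps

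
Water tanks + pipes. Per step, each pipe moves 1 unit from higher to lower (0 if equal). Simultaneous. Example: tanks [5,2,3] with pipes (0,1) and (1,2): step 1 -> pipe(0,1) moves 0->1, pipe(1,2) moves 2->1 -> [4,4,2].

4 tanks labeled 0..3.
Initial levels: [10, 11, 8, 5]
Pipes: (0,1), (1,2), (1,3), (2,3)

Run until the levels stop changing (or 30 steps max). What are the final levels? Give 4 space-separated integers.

Answer: 9 7 9 9

Derivation:
Step 1: flows [1->0,1->2,1->3,2->3] -> levels [11 8 8 7]
Step 2: flows [0->1,1=2,1->3,2->3] -> levels [10 8 7 9]
Step 3: flows [0->1,1->2,3->1,3->2] -> levels [9 9 9 7]
Step 4: flows [0=1,1=2,1->3,2->3] -> levels [9 8 8 9]
Step 5: flows [0->1,1=2,3->1,3->2] -> levels [8 10 9 7]
Step 6: flows [1->0,1->2,1->3,2->3] -> levels [9 7 9 9]
Step 7: flows [0->1,2->1,3->1,2=3] -> levels [8 10 8 8]
Step 8: flows [1->0,1->2,1->3,2=3] -> levels [9 7 9 9]
  -> period-2 cycle: step 8 state = step 6 state; never stabilizes
  -> state at step 30: (30-6) mod 2 = 0, same as step 6 -> [9 7 9 9]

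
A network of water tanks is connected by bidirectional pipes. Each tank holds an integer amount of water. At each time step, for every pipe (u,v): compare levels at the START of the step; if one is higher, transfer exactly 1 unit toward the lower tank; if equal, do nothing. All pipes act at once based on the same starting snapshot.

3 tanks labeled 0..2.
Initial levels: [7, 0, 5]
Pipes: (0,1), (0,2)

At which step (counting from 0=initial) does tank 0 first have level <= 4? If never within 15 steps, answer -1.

Answer: 3

Derivation:
Step 1: flows [0->1,0->2] -> levels [5 1 6]
Step 2: flows [0->1,2->0] -> levels [5 2 5]
Step 3: flows [0->1,0=2] -> levels [4 3 5]
Tank 0 first reaches <=4 at step 3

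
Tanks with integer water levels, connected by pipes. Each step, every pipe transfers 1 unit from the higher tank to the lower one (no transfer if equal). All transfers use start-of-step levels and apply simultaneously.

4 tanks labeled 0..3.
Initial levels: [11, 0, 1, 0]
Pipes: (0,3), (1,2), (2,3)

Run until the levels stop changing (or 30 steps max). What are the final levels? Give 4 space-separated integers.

Step 1: flows [0->3,2->1,2->3] -> levels [10 1 -1 2]
Step 2: flows [0->3,1->2,3->2] -> levels [9 0 1 2]
Step 3: flows [0->3,2->1,3->2] -> levels [8 1 1 2]
Step 4: flows [0->3,1=2,3->2] -> levels [7 1 2 2]
Step 5: flows [0->3,2->1,2=3] -> levels [6 2 1 3]
Step 6: flows [0->3,1->2,3->2] -> levels [5 1 3 3]
Step 7: flows [0->3,2->1,2=3] -> levels [4 2 2 4]
Step 8: flows [0=3,1=2,3->2] -> levels [4 2 3 3]
Step 9: flows [0->3,2->1,2=3] -> levels [3 3 2 4]
Step 10: flows [3->0,1->2,3->2] -> levels [4 2 4 2]
Step 11: flows [0->3,2->1,2->3] -> levels [3 3 2 4]
  -> period-2 cycle: step 11 state = step 9 state; never stabilizes
  -> state at step 30: (30-9) mod 2 = 1, same as step 10 -> [4 2 4 2]

Answer: 4 2 4 2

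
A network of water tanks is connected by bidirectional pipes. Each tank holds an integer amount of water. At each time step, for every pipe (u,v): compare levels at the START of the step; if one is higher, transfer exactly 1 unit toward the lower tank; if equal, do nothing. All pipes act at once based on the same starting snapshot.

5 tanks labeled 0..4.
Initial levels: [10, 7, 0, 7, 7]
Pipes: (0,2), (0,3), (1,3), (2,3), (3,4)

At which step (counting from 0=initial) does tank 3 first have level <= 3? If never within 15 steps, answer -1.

Step 1: flows [0->2,0->3,1=3,3->2,3=4] -> levels [8 7 2 7 7]
Step 2: flows [0->2,0->3,1=3,3->2,3=4] -> levels [6 7 4 7 7]
Step 3: flows [0->2,3->0,1=3,3->2,3=4] -> levels [6 7 6 5 7]
Step 4: flows [0=2,0->3,1->3,2->3,4->3] -> levels [5 6 5 9 6]
Step 5: flows [0=2,3->0,3->1,3->2,3->4] -> levels [6 7 6 5 7]
  -> period-2 cycle (repeats step 3); tank 3 never drops to <=3
Tank 3 never reaches <=3 within 15 steps

Answer: -1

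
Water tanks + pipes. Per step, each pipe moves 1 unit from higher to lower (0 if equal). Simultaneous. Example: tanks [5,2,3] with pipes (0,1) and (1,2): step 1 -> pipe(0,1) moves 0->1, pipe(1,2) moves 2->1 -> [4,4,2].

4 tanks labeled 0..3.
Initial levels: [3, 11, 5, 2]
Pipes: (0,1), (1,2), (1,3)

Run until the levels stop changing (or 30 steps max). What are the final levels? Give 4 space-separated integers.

Answer: 5 6 5 5

Derivation:
Step 1: flows [1->0,1->2,1->3] -> levels [4 8 6 3]
Step 2: flows [1->0,1->2,1->3] -> levels [5 5 7 4]
Step 3: flows [0=1,2->1,1->3] -> levels [5 5 6 5]
Step 4: flows [0=1,2->1,1=3] -> levels [5 6 5 5]
Step 5: flows [1->0,1->2,1->3] -> levels [6 3 6 6]
Step 6: flows [0->1,2->1,3->1] -> levels [5 6 5 5]
  -> period-2 cycle: step 6 state = step 4 state; never stabilizes
  -> state at step 30: (30-4) mod 2 = 0, same as step 4 -> [5 6 5 5]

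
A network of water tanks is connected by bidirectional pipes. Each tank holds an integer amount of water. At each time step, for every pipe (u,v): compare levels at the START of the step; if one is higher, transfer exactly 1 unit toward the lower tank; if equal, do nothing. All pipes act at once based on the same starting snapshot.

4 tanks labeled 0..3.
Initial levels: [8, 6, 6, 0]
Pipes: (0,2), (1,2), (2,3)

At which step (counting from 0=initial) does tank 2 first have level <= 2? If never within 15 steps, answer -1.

Answer: -1

Derivation:
Step 1: flows [0->2,1=2,2->3] -> levels [7 6 6 1]
Step 2: flows [0->2,1=2,2->3] -> levels [6 6 6 2]
Step 3: flows [0=2,1=2,2->3] -> levels [6 6 5 3]
Step 4: flows [0->2,1->2,2->3] -> levels [5 5 6 4]
Step 5: flows [2->0,2->1,2->3] -> levels [6 6 3 5]
Step 6: flows [0->2,1->2,3->2] -> levels [5 5 6 4]
  -> period-2 cycle (repeats step 4); tank 2 never drops to <=2
Tank 2 never reaches <=2 within 15 steps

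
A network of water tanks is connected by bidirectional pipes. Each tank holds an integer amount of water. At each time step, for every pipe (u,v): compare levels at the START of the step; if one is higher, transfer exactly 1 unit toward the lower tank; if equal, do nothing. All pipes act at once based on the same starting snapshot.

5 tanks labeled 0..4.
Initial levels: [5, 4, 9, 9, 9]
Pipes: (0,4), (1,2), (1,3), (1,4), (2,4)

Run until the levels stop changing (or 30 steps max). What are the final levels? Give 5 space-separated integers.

Answer: 7 9 6 7 7

Derivation:
Step 1: flows [4->0,2->1,3->1,4->1,2=4] -> levels [6 7 8 8 7]
Step 2: flows [4->0,2->1,3->1,1=4,2->4] -> levels [7 9 6 7 7]
Step 3: flows [0=4,1->2,1->3,1->4,4->2] -> levels [7 6 8 8 7]
Step 4: flows [0=4,2->1,3->1,4->1,2->4] -> levels [7 9 6 7 7]
  -> period-2 cycle: step 4 state = step 2 state; never stabilizes
  -> state at step 30: (30-2) mod 2 = 0, same as step 2 -> [7 9 6 7 7]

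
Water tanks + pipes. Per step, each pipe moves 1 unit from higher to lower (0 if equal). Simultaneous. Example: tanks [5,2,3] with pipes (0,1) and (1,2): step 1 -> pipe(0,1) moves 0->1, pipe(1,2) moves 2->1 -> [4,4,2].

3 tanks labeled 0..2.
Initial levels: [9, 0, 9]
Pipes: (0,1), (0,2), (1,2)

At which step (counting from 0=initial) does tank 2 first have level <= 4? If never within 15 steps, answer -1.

Answer: -1

Derivation:
Step 1: flows [0->1,0=2,2->1] -> levels [8 2 8]
Step 2: flows [0->1,0=2,2->1] -> levels [7 4 7]
Step 3: flows [0->1,0=2,2->1] -> levels [6 6 6]
Step 4: flows [0=1,0=2,1=2] -> levels [6 6 6]
  -> stable; tank 2 stays at 6 > 4
Tank 2 never reaches <=4 within 15 steps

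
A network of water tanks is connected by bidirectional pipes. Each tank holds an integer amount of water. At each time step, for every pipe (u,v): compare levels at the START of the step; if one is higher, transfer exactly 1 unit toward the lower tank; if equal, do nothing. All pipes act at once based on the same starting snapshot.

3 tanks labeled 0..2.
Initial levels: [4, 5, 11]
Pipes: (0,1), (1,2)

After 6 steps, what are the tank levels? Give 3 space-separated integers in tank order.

Answer: 6 8 6

Derivation:
Step 1: flows [1->0,2->1] -> levels [5 5 10]
Step 2: flows [0=1,2->1] -> levels [5 6 9]
Step 3: flows [1->0,2->1] -> levels [6 6 8]
Step 4: flows [0=1,2->1] -> levels [6 7 7]
Step 5: flows [1->0,1=2] -> levels [7 6 7]
Step 6: flows [0->1,2->1] -> levels [6 8 6]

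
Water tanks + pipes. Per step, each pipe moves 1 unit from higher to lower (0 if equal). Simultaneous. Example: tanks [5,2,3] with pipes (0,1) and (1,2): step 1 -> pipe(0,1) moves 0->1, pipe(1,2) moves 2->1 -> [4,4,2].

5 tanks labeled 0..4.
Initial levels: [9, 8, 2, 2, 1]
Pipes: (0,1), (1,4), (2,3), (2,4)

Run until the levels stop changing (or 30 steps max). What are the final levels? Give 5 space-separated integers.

Step 1: flows [0->1,1->4,2=3,2->4] -> levels [8 8 1 2 3]
Step 2: flows [0=1,1->4,3->2,4->2] -> levels [8 7 3 1 3]
Step 3: flows [0->1,1->4,2->3,2=4] -> levels [7 7 2 2 4]
Step 4: flows [0=1,1->4,2=3,4->2] -> levels [7 6 3 2 4]
Step 5: flows [0->1,1->4,2->3,4->2] -> levels [6 6 3 3 4]
Step 6: flows [0=1,1->4,2=3,4->2] -> levels [6 5 4 3 4]
Step 7: flows [0->1,1->4,2->3,2=4] -> levels [5 5 3 4 5]
Step 8: flows [0=1,1=4,3->2,4->2] -> levels [5 5 5 3 4]
Step 9: flows [0=1,1->4,2->3,2->4] -> levels [5 4 3 4 6]
Step 10: flows [0->1,4->1,3->2,4->2] -> levels [4 6 5 3 4]
Step 11: flows [1->0,1->4,2->3,2->4] -> levels [5 4 3 4 6]
  -> period-2 cycle: step 11 state = step 9 state; never stabilizes
  -> state at step 30: (30-9) mod 2 = 1, same as step 10 -> [4 6 5 3 4]

Answer: 4 6 5 3 4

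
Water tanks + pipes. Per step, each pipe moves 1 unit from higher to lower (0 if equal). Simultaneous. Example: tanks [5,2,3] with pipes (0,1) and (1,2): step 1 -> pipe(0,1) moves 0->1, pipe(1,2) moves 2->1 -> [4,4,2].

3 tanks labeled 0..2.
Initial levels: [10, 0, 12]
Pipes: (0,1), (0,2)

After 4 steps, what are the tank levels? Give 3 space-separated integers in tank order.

Answer: 9 4 9

Derivation:
Step 1: flows [0->1,2->0] -> levels [10 1 11]
Step 2: flows [0->1,2->0] -> levels [10 2 10]
Step 3: flows [0->1,0=2] -> levels [9 3 10]
Step 4: flows [0->1,2->0] -> levels [9 4 9]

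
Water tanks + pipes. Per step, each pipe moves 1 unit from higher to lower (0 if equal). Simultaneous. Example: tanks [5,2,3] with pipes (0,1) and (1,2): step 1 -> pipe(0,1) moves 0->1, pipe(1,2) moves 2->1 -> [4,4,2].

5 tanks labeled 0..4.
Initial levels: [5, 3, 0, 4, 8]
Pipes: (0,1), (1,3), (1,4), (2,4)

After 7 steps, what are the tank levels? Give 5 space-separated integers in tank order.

Answer: 4 6 4 4 2

Derivation:
Step 1: flows [0->1,3->1,4->1,4->2] -> levels [4 6 1 3 6]
Step 2: flows [1->0,1->3,1=4,4->2] -> levels [5 4 2 4 5]
Step 3: flows [0->1,1=3,4->1,4->2] -> levels [4 6 3 4 3]
Step 4: flows [1->0,1->3,1->4,2=4] -> levels [5 3 3 5 4]
Step 5: flows [0->1,3->1,4->1,4->2] -> levels [4 6 4 4 2]
Step 6: flows [1->0,1->3,1->4,2->4] -> levels [5 3 3 5 4]
  -> period-2 cycle: step 6 state = step 4 state
  -> state at step 7: (7-4) mod 2 = 1, same as step 5 -> [4 6 4 4 2]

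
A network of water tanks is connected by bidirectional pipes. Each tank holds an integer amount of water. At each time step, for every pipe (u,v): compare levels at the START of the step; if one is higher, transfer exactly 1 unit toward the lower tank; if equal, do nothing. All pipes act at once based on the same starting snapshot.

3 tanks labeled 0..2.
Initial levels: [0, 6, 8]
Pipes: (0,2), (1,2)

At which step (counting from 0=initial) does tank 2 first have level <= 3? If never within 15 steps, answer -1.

Step 1: flows [2->0,2->1] -> levels [1 7 6]
Step 2: flows [2->0,1->2] -> levels [2 6 6]
Step 3: flows [2->0,1=2] -> levels [3 6 5]
Step 4: flows [2->0,1->2] -> levels [4 5 5]
Step 5: flows [2->0,1=2] -> levels [5 5 4]
Step 6: flows [0->2,1->2] -> levels [4 4 6]
Step 7: flows [2->0,2->1] -> levels [5 5 4]
  -> period-2 cycle (repeats step 5); tank 2 never drops to <=3
Tank 2 never reaches <=3 within 15 steps

Answer: -1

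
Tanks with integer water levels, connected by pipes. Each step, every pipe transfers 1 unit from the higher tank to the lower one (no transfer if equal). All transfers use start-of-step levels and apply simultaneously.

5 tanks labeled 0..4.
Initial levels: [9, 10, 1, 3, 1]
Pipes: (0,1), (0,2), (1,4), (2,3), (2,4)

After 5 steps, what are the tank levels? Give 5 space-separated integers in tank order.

Step 1: flows [1->0,0->2,1->4,3->2,2=4] -> levels [9 8 3 2 2]
Step 2: flows [0->1,0->2,1->4,2->3,2->4] -> levels [7 8 2 3 4]
Step 3: flows [1->0,0->2,1->4,3->2,4->2] -> levels [7 6 5 2 4]
Step 4: flows [0->1,0->2,1->4,2->3,2->4] -> levels [5 6 4 3 6]
Step 5: flows [1->0,0->2,1=4,2->3,4->2] -> levels [5 5 5 4 5]

Answer: 5 5 5 4 5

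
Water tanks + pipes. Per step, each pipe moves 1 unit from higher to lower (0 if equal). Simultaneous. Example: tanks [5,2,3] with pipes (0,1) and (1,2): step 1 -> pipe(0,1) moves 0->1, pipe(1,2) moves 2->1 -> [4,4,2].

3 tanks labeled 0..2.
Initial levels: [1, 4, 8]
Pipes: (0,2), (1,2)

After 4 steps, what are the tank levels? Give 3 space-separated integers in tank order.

Answer: 4 4 5

Derivation:
Step 1: flows [2->0,2->1] -> levels [2 5 6]
Step 2: flows [2->0,2->1] -> levels [3 6 4]
Step 3: flows [2->0,1->2] -> levels [4 5 4]
Step 4: flows [0=2,1->2] -> levels [4 4 5]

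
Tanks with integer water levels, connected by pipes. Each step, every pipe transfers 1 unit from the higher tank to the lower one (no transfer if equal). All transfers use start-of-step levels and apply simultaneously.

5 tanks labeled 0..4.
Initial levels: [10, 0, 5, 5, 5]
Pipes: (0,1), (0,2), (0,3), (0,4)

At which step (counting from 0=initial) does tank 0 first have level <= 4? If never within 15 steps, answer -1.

Step 1: flows [0->1,0->2,0->3,0->4] -> levels [6 1 6 6 6]
Step 2: flows [0->1,0=2,0=3,0=4] -> levels [5 2 6 6 6]
Step 3: flows [0->1,2->0,3->0,4->0] -> levels [7 3 5 5 5]
Step 4: flows [0->1,0->2,0->3,0->4] -> levels [3 4 6 6 6]
Tank 0 first reaches <=4 at step 4

Answer: 4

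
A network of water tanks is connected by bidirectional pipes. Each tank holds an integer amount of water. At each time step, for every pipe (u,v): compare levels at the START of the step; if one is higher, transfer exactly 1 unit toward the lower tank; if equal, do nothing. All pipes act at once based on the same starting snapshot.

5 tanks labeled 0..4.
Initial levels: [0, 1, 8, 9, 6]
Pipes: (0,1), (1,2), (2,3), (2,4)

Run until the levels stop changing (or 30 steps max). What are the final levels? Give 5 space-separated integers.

Step 1: flows [1->0,2->1,3->2,2->4] -> levels [1 1 7 8 7]
Step 2: flows [0=1,2->1,3->2,2=4] -> levels [1 2 7 7 7]
Step 3: flows [1->0,2->1,2=3,2=4] -> levels [2 2 6 7 7]
Step 4: flows [0=1,2->1,3->2,4->2] -> levels [2 3 7 6 6]
Step 5: flows [1->0,2->1,2->3,2->4] -> levels [3 3 4 7 7]
Step 6: flows [0=1,2->1,3->2,4->2] -> levels [3 4 5 6 6]
Step 7: flows [1->0,2->1,3->2,4->2] -> levels [4 4 6 5 5]
Step 8: flows [0=1,2->1,2->3,2->4] -> levels [4 5 3 6 6]
Step 9: flows [1->0,1->2,3->2,4->2] -> levels [5 3 6 5 5]
Step 10: flows [0->1,2->1,2->3,2->4] -> levels [4 5 3 6 6]
  -> period-2 cycle: step 10 state = step 8 state; never stabilizes
  -> state at step 30: (30-8) mod 2 = 0, same as step 8 -> [4 5 3 6 6]

Answer: 4 5 3 6 6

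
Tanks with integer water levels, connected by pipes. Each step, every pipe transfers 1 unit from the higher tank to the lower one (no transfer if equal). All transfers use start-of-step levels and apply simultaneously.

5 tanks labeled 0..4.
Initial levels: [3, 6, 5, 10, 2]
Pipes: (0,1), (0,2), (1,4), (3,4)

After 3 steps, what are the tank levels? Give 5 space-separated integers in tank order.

Answer: 5 4 4 7 6

Derivation:
Step 1: flows [1->0,2->0,1->4,3->4] -> levels [5 4 4 9 4]
Step 2: flows [0->1,0->2,1=4,3->4] -> levels [3 5 5 8 5]
Step 3: flows [1->0,2->0,1=4,3->4] -> levels [5 4 4 7 6]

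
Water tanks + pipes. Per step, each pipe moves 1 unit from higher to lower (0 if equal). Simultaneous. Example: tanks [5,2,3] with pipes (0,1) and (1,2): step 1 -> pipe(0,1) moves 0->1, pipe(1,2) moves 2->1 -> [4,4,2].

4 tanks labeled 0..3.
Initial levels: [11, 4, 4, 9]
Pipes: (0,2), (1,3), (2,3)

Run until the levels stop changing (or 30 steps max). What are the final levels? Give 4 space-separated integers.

Answer: 8 6 6 8

Derivation:
Step 1: flows [0->2,3->1,3->2] -> levels [10 5 6 7]
Step 2: flows [0->2,3->1,3->2] -> levels [9 6 8 5]
Step 3: flows [0->2,1->3,2->3] -> levels [8 5 8 7]
Step 4: flows [0=2,3->1,2->3] -> levels [8 6 7 7]
Step 5: flows [0->2,3->1,2=3] -> levels [7 7 8 6]
Step 6: flows [2->0,1->3,2->3] -> levels [8 6 6 8]
Step 7: flows [0->2,3->1,3->2] -> levels [7 7 8 6]
  -> period-2 cycle: step 7 state = step 5 state; never stabilizes
  -> state at step 30: (30-5) mod 2 = 1, same as step 6 -> [8 6 6 8]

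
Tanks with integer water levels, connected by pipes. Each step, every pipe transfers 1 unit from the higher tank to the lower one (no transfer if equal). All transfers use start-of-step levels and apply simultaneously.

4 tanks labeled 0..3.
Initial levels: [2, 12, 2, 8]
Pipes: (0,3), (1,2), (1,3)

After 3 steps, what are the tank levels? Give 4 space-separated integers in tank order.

Step 1: flows [3->0,1->2,1->3] -> levels [3 10 3 8]
Step 2: flows [3->0,1->2,1->3] -> levels [4 8 4 8]
Step 3: flows [3->0,1->2,1=3] -> levels [5 7 5 7]

Answer: 5 7 5 7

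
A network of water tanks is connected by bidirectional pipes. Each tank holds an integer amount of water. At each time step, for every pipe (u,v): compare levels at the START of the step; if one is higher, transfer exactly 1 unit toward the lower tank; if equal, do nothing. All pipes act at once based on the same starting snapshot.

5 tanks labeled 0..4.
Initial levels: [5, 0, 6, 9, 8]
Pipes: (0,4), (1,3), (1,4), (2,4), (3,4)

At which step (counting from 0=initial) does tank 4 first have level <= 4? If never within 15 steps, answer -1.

Answer: 3

Derivation:
Step 1: flows [4->0,3->1,4->1,4->2,3->4] -> levels [6 2 7 7 6]
Step 2: flows [0=4,3->1,4->1,2->4,3->4] -> levels [6 4 6 5 7]
Step 3: flows [4->0,3->1,4->1,4->2,4->3] -> levels [7 6 7 5 3]
Tank 4 first reaches <=4 at step 3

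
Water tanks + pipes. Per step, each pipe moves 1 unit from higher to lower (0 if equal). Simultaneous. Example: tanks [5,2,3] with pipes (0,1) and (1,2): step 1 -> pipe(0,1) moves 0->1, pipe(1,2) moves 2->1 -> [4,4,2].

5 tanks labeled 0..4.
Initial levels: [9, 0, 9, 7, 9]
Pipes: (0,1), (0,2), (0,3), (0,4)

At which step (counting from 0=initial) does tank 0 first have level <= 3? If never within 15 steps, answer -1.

Step 1: flows [0->1,0=2,0->3,0=4] -> levels [7 1 9 8 9]
Step 2: flows [0->1,2->0,3->0,4->0] -> levels [9 2 8 7 8]
Step 3: flows [0->1,0->2,0->3,0->4] -> levels [5 3 9 8 9]
Step 4: flows [0->1,2->0,3->0,4->0] -> levels [7 4 8 7 8]
Step 5: flows [0->1,2->0,0=3,4->0] -> levels [8 5 7 7 7]
Step 6: flows [0->1,0->2,0->3,0->4] -> levels [4 6 8 8 8]
Step 7: flows [1->0,2->0,3->0,4->0] -> levels [8 5 7 7 7]
  -> period-2 cycle (repeats step 5); tank 0 never drops to <=3
Tank 0 never reaches <=3 within 15 steps

Answer: -1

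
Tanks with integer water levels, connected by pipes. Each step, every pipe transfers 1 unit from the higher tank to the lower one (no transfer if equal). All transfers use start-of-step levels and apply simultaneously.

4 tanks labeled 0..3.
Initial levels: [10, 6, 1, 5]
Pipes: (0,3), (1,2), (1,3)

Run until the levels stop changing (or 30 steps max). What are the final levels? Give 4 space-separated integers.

Answer: 6 6 5 5

Derivation:
Step 1: flows [0->3,1->2,1->3] -> levels [9 4 2 7]
Step 2: flows [0->3,1->2,3->1] -> levels [8 4 3 7]
Step 3: flows [0->3,1->2,3->1] -> levels [7 4 4 7]
Step 4: flows [0=3,1=2,3->1] -> levels [7 5 4 6]
Step 5: flows [0->3,1->2,3->1] -> levels [6 5 5 6]
Step 6: flows [0=3,1=2,3->1] -> levels [6 6 5 5]
Step 7: flows [0->3,1->2,1->3] -> levels [5 4 6 7]
Step 8: flows [3->0,2->1,3->1] -> levels [6 6 5 5]
  -> period-2 cycle: step 8 state = step 6 state; never stabilizes
  -> state at step 30: (30-6) mod 2 = 0, same as step 6 -> [6 6 5 5]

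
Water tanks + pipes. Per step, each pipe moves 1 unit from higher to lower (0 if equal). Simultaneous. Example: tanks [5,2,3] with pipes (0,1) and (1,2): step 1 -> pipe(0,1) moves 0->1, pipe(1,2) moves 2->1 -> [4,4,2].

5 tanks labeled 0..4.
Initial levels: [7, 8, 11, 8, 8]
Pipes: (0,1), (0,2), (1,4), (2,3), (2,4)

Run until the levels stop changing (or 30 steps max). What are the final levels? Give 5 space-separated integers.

Answer: 7 9 11 8 7

Derivation:
Step 1: flows [1->0,2->0,1=4,2->3,2->4] -> levels [9 7 8 9 9]
Step 2: flows [0->1,0->2,4->1,3->2,4->2] -> levels [7 9 11 8 7]
Step 3: flows [1->0,2->0,1->4,2->3,2->4] -> levels [9 7 8 9 9]
  -> period-2 cycle: step 3 state = step 1 state; never stabilizes
  -> state at step 30: (30-1) mod 2 = 1, same as step 2 -> [7 9 11 8 7]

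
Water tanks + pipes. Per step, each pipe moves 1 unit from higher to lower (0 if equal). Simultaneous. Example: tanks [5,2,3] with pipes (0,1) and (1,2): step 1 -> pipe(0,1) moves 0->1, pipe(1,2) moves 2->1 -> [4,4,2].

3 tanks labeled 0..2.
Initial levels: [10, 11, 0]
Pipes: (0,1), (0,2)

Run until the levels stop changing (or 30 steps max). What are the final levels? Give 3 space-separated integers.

Answer: 7 7 7

Derivation:
Step 1: flows [1->0,0->2] -> levels [10 10 1]
Step 2: flows [0=1,0->2] -> levels [9 10 2]
Step 3: flows [1->0,0->2] -> levels [9 9 3]
Step 4: flows [0=1,0->2] -> levels [8 9 4]
Step 5: flows [1->0,0->2] -> levels [8 8 5]
Step 6: flows [0=1,0->2] -> levels [7 8 6]
Step 7: flows [1->0,0->2] -> levels [7 7 7]
Step 8: flows [0=1,0=2] -> levels [7 7 7]
  -> stable (no change)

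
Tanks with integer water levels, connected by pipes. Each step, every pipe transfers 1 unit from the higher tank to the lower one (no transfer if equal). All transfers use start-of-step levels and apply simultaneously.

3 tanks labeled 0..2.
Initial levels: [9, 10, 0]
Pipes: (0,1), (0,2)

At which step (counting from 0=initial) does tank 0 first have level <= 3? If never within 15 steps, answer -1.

Answer: -1

Derivation:
Step 1: flows [1->0,0->2] -> levels [9 9 1]
Step 2: flows [0=1,0->2] -> levels [8 9 2]
Step 3: flows [1->0,0->2] -> levels [8 8 3]
Step 4: flows [0=1,0->2] -> levels [7 8 4]
Step 5: flows [1->0,0->2] -> levels [7 7 5]
Step 6: flows [0=1,0->2] -> levels [6 7 6]
Step 7: flows [1->0,0=2] -> levels [7 6 6]
Step 8: flows [0->1,0->2] -> levels [5 7 7]
Step 9: flows [1->0,2->0] -> levels [7 6 6]
  -> period-2 cycle (repeats step 7); tank 0 never drops to <=3
Tank 0 never reaches <=3 within 15 steps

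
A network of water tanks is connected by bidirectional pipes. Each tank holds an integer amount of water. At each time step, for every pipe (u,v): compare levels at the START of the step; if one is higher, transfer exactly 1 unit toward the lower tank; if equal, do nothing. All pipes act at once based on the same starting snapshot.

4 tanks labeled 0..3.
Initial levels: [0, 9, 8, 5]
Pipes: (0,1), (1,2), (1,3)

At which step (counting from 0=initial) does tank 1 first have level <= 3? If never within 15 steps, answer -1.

Step 1: flows [1->0,1->2,1->3] -> levels [1 6 9 6]
Step 2: flows [1->0,2->1,1=3] -> levels [2 6 8 6]
Step 3: flows [1->0,2->1,1=3] -> levels [3 6 7 6]
Step 4: flows [1->0,2->1,1=3] -> levels [4 6 6 6]
Step 5: flows [1->0,1=2,1=3] -> levels [5 5 6 6]
Step 6: flows [0=1,2->1,3->1] -> levels [5 7 5 5]
Step 7: flows [1->0,1->2,1->3] -> levels [6 4 6 6]
Step 8: flows [0->1,2->1,3->1] -> levels [5 7 5 5]
  -> period-2 cycle (repeats step 6); tank 1 never drops to <=3
Tank 1 never reaches <=3 within 15 steps

Answer: -1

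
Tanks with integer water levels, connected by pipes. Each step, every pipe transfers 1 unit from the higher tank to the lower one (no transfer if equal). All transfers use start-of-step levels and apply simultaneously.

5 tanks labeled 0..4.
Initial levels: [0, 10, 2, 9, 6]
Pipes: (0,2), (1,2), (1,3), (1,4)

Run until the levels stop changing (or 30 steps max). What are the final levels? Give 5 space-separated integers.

Step 1: flows [2->0,1->2,1->3,1->4] -> levels [1 7 2 10 7]
Step 2: flows [2->0,1->2,3->1,1=4] -> levels [2 7 2 9 7]
Step 3: flows [0=2,1->2,3->1,1=4] -> levels [2 7 3 8 7]
Step 4: flows [2->0,1->2,3->1,1=4] -> levels [3 7 3 7 7]
Step 5: flows [0=2,1->2,1=3,1=4] -> levels [3 6 4 7 7]
Step 6: flows [2->0,1->2,3->1,4->1] -> levels [4 7 4 6 6]
Step 7: flows [0=2,1->2,1->3,1->4] -> levels [4 4 5 7 7]
Step 8: flows [2->0,2->1,3->1,4->1] -> levels [5 7 3 6 6]
Step 9: flows [0->2,1->2,1->3,1->4] -> levels [4 4 5 7 7]
  -> period-2 cycle: step 9 state = step 7 state; never stabilizes
  -> state at step 30: (30-7) mod 2 = 1, same as step 8 -> [5 7 3 6 6]

Answer: 5 7 3 6 6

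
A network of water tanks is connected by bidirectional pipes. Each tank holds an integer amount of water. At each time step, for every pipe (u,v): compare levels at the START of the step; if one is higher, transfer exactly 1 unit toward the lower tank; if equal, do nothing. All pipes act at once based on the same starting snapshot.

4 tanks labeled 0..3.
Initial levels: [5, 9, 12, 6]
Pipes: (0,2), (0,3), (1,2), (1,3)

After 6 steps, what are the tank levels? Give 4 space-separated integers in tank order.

Answer: 7 9 8 8

Derivation:
Step 1: flows [2->0,3->0,2->1,1->3] -> levels [7 9 10 6]
Step 2: flows [2->0,0->3,2->1,1->3] -> levels [7 9 8 8]
Step 3: flows [2->0,3->0,1->2,1->3] -> levels [9 7 8 8]
Step 4: flows [0->2,0->3,2->1,3->1] -> levels [7 9 8 8]
  -> period-2 cycle: step 4 state = step 2 state
  -> state at step 6: (6-2) mod 2 = 0, same as step 2 -> [7 9 8 8]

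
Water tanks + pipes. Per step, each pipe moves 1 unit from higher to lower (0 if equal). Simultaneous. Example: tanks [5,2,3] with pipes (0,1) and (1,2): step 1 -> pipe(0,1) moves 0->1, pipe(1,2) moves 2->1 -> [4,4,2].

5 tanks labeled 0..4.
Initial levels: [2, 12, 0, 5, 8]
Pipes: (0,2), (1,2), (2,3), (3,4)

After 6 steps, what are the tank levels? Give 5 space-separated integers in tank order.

Answer: 5 6 6 5 5

Derivation:
Step 1: flows [0->2,1->2,3->2,4->3] -> levels [1 11 3 5 7]
Step 2: flows [2->0,1->2,3->2,4->3] -> levels [2 10 4 5 6]
Step 3: flows [2->0,1->2,3->2,4->3] -> levels [3 9 5 5 5]
Step 4: flows [2->0,1->2,2=3,3=4] -> levels [4 8 5 5 5]
Step 5: flows [2->0,1->2,2=3,3=4] -> levels [5 7 5 5 5]
Step 6: flows [0=2,1->2,2=3,3=4] -> levels [5 6 6 5 5]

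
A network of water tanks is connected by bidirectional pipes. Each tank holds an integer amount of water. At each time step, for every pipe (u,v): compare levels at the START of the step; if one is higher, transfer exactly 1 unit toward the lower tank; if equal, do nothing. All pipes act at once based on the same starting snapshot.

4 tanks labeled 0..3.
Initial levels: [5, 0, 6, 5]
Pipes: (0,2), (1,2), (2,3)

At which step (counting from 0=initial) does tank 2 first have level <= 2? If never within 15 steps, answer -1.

Step 1: flows [2->0,2->1,2->3] -> levels [6 1 3 6]
Step 2: flows [0->2,2->1,3->2] -> levels [5 2 4 5]
Step 3: flows [0->2,2->1,3->2] -> levels [4 3 5 4]
Step 4: flows [2->0,2->1,2->3] -> levels [5 4 2 5]
Tank 2 first reaches <=2 at step 4

Answer: 4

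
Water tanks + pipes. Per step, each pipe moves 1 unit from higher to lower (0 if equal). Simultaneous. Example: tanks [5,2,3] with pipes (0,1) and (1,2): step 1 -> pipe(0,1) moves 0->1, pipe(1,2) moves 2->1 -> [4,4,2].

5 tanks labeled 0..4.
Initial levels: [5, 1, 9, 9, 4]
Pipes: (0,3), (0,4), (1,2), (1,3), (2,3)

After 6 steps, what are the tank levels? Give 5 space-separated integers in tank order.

Answer: 6 5 6 6 5

Derivation:
Step 1: flows [3->0,0->4,2->1,3->1,2=3] -> levels [5 3 8 7 5]
Step 2: flows [3->0,0=4,2->1,3->1,2->3] -> levels [6 5 6 6 5]
Step 3: flows [0=3,0->4,2->1,3->1,2=3] -> levels [5 7 5 5 6]
Step 4: flows [0=3,4->0,1->2,1->3,2=3] -> levels [6 5 6 6 5]
  -> period-2 cycle: step 4 state = step 2 state
  -> state at step 6: (6-2) mod 2 = 0, same as step 2 -> [6 5 6 6 5]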